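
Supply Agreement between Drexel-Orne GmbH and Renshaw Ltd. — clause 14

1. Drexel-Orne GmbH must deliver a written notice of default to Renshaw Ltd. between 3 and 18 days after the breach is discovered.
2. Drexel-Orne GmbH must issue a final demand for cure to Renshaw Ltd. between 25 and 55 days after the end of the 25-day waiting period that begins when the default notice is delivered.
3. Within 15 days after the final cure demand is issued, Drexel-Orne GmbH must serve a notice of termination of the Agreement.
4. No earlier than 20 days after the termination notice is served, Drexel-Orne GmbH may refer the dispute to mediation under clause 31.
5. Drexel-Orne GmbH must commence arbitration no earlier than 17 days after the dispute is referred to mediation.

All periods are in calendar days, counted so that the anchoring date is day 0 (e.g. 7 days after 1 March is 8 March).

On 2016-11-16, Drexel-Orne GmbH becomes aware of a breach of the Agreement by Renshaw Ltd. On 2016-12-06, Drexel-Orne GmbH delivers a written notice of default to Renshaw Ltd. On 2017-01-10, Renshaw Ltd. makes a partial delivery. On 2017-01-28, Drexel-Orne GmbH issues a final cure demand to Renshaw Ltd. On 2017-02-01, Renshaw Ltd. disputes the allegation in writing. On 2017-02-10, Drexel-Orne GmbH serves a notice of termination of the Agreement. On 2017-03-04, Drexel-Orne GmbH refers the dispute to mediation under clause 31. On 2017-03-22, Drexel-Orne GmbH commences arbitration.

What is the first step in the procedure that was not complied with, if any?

Step 1: the window is 3–18 days after 2016-11-16 (when the breach is discovered), so 2016-11-19 through 2016-12-04; done 2016-12-06 — 2 days after the window closed.
No need to go further; step 1 was not satisfied.

Step 1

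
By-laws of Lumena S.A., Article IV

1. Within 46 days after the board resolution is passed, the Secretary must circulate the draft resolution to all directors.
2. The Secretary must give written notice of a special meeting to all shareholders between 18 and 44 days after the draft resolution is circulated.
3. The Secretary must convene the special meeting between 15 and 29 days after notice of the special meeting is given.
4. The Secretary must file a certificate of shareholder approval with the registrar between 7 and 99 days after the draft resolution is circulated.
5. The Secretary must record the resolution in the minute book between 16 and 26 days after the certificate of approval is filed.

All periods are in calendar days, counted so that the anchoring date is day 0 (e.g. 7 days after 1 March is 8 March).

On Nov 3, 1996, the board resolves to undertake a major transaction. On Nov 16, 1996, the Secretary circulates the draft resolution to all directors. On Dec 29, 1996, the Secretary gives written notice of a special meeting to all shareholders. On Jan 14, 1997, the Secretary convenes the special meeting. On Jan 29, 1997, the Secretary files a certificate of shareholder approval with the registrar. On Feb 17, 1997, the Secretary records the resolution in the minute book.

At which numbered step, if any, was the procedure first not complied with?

Step 1 — counting 46 days from Nov 3, 1996 (when the board resolution is passed) gives a deadline of Dec 19, 1996; done Nov 16, 1996 — timely.
Step 2 — 18 and 44 days from Nov 16, 1996 (when the draft resolution is circulated) are Dec 4, 1996 and Dec 30, 1996 respectively; done Dec 29, 1996 — within the window.
Step 3 — 15 and 29 days from Dec 29, 1996 (when notice of the special meeting is given) are Jan 13, 1997 and Jan 27, 1997 respectively; done Jan 14, 1997, which is between those dates.
Step 4 — 7 and 99 days from Nov 16, 1996 (when the draft resolution is circulated) are Nov 23, 1996 and Feb 23, 1997 respectively; done Jan 29, 1997, which is between those dates.
Step 5 — 16 and 26 days from Jan 29, 1997 (when the certificate of approval is filed) are Feb 14, 1997 and Feb 24, 1997 respectively; done Feb 17, 1997, which is between those dates.

None — every step was satisfied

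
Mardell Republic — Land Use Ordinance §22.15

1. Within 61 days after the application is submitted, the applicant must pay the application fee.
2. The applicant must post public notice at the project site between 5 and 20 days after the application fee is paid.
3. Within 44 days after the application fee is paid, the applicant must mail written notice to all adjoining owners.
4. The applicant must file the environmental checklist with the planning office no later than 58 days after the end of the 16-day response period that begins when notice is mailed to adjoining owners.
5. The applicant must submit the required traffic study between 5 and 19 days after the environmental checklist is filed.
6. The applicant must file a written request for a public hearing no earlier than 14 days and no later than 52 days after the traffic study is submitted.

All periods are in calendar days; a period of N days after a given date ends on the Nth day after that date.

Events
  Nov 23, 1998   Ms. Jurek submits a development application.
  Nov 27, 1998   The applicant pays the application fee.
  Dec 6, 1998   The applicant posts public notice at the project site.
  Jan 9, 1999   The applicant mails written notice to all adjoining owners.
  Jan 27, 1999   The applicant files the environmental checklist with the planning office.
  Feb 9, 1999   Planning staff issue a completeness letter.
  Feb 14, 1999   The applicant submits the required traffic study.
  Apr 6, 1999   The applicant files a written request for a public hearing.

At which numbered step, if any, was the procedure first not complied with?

None — every step was satisfied

Step 1: 61 days after Nov 23, 1998 (when the application is submitted) is Jan 23, 1999; Nov 27, 1998 is within that limit.
Step 2: the window is 5–20 days after Nov 27, 1998 (when the application fee is paid), so Dec 2, 1998 through Dec 17, 1998; done Dec 6, 1998, which is between those dates.
Step 3: 44 days after Nov 27, 1998 (when the application fee is paid) is Jan 10, 1999; completed Jan 9, 1999, before the deadline.
Step 4: 58 days after Jan 25, 1999 (end of the 16-day response period, which began when notice is mailed to adjoining owners on Jan 9, 1999) is Mar 24, 1999; done Jan 27, 1999 — timely.
Step 5: the window is 5–19 days after Jan 27, 1999 (when the environmental checklist is filed), so Feb 1, 1999 through Feb 15, 1999; Feb 14, 1999 falls inside that range.
Step 6: the window is 14–52 days after Feb 14, 1999 (when the traffic study is submitted), so Feb 28, 1999 through Apr 7, 1999; done Apr 6, 1999 — within the window.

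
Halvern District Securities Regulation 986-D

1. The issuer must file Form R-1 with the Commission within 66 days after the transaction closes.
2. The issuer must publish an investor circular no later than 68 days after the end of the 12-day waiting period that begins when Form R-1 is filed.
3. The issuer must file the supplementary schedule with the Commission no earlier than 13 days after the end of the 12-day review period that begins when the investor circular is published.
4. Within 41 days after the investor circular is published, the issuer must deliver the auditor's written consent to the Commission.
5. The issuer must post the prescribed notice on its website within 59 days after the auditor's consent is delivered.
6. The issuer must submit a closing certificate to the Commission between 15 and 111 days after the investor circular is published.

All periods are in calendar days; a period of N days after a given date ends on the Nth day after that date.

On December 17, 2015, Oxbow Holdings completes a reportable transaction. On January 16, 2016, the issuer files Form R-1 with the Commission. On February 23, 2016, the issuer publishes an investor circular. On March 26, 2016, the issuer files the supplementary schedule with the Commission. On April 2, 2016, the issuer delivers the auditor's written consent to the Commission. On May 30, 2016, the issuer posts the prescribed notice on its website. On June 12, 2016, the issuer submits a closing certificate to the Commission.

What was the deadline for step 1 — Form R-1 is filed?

Step 1 runs from December 17, 2015, when the transaction closes. 66 days after December 17, 2015 is February 21, 2016.

February 21, 2016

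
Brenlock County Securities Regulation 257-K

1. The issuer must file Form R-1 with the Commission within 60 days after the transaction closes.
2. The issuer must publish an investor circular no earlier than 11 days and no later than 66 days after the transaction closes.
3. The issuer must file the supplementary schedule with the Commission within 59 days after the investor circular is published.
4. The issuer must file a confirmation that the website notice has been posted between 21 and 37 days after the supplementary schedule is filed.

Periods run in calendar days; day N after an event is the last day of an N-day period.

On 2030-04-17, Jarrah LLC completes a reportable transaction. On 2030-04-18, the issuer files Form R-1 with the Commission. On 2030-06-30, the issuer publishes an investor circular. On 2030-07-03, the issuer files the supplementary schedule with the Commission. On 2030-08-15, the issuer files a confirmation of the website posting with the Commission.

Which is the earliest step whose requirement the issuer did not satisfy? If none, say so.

Step 1: 60 days after 2030-04-17 (when the transaction closes) is 2030-06-16; 2030-04-18 is within that limit.
Step 2: the window is 11–66 days after 2030-04-17 (when the transaction closes), so 2030-04-28 through 2030-06-22; done 2030-06-30 — 8 days after the window closed.

Step 2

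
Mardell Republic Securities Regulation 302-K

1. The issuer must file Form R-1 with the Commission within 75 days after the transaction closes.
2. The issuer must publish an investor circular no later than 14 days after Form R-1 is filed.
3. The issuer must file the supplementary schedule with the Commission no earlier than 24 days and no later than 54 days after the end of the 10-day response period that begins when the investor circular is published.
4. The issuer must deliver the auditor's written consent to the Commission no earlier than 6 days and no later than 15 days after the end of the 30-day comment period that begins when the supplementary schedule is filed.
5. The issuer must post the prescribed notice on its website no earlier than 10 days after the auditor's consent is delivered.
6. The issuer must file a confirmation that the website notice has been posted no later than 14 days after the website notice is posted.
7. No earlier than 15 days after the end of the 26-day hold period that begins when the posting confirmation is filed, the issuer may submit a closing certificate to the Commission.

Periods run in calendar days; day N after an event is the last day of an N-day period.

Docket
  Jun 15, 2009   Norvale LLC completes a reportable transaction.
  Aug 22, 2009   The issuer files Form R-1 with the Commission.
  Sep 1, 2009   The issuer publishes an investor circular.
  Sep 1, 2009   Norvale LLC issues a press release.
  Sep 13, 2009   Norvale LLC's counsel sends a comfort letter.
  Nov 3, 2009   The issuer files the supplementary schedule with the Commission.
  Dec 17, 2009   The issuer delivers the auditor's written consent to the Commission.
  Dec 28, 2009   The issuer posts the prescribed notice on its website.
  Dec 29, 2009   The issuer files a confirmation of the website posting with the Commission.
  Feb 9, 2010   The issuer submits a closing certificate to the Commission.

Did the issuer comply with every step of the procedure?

Yes

Step 1: 75 days after Jun 15, 2009 (when the transaction closes) is Aug 29, 2009; Aug 22, 2009 is within that limit.
Step 2: 14 days after Aug 22, 2009 (when Form R-1 is filed) is Sep 5, 2009; Sep 1, 2009 is within that limit.
Step 3: the window is 24–54 days after Sep 11, 2009 (end of the 10-day response period, which began when the investor circular is published on Sep 1, 2009), so Oct 5, 2009 through Nov 4, 2009; done Nov 3, 2009, which is between those dates.
Step 4: the window is 6–15 days after Dec 3, 2009 (end of the 30-day comment period, which began when the supplementary schedule is filed on Nov 3, 2009), so Dec 9, 2009 through Dec 18, 2009; Dec 17, 2009 falls inside that range.
Step 5: the earliest permitted date is 10 days after Dec 17, 2009 (when the auditor's consent is delivered), i.e. Dec 27, 2009; done Dec 28, 2009 — permitted.
Step 6: 14 days after Dec 28, 2009 (when the website notice is posted) is Jan 11, 2010; done Dec 29, 2009 — timely.
Step 7: the earliest permitted date is 15 days after Jan 24, 2010 (end of the 26-day hold period, which began when the posting confirmation is filed on Dec 29, 2009), i.e. Feb 8, 2010; done Feb 9, 2010, after the minimum wait.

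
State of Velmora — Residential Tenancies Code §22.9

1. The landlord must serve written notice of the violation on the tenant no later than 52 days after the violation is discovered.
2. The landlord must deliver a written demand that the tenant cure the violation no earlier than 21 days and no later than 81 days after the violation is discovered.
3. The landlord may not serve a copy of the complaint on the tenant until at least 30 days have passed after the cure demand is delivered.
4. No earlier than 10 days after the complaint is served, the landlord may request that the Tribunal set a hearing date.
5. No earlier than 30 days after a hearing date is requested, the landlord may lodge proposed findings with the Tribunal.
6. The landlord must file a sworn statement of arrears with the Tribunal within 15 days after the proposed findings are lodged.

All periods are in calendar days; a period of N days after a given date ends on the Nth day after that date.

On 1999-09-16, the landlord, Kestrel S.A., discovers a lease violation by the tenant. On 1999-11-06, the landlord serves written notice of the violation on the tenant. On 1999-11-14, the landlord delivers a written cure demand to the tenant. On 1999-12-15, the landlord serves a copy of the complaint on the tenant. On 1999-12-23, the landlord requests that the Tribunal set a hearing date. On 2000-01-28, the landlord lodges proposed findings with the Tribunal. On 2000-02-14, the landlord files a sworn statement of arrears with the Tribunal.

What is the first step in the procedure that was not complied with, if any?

Step 4

Step 1: 52 days after 1999-09-16 (when the violation is discovered) is 1999-11-07; 1999-11-06 is within that limit.
Step 2: the window is 21–81 days after 1999-09-16 (when the violation is discovered), so 1999-10-07 through 1999-12-06; done 1999-11-14, which is between those dates.
Step 3: the earliest permitted date is 30 days after 1999-11-14 (when the cure demand is delivered), i.e. 1999-12-14; done 1999-12-15, after the minimum wait.
Step 4: the earliest permitted date is 10 days after 1999-12-15 (when the complaint is served), i.e. 1999-12-25; done 1999-12-23 — 2 days too early.
The analysis stops there.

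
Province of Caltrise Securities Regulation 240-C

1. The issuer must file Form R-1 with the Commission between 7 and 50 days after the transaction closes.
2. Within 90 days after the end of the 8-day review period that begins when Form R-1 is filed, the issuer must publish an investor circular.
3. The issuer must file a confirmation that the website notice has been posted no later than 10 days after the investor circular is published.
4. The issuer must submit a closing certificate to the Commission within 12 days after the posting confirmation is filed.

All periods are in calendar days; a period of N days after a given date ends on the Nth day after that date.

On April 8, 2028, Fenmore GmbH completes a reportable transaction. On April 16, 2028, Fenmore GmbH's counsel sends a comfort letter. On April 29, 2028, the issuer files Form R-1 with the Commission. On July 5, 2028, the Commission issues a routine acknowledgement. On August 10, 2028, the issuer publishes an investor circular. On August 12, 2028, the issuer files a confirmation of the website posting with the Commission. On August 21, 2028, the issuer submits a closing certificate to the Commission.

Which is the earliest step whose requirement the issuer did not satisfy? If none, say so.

Step 2

Step 1 — 7 and 50 days from April 8, 2028 (when the transaction closes) are April 15, 2028 and May 28, 2028 respectively; April 29, 2028 falls inside that range.
Step 2 — counting 90 days from May 7, 2028 (end of the 8-day review period, which began when Form R-1 is filed on April 29, 2028) gives a deadline of August 5, 2028; done August 10, 2028 — 5 days late.
No need to go further; step 2 was not satisfied.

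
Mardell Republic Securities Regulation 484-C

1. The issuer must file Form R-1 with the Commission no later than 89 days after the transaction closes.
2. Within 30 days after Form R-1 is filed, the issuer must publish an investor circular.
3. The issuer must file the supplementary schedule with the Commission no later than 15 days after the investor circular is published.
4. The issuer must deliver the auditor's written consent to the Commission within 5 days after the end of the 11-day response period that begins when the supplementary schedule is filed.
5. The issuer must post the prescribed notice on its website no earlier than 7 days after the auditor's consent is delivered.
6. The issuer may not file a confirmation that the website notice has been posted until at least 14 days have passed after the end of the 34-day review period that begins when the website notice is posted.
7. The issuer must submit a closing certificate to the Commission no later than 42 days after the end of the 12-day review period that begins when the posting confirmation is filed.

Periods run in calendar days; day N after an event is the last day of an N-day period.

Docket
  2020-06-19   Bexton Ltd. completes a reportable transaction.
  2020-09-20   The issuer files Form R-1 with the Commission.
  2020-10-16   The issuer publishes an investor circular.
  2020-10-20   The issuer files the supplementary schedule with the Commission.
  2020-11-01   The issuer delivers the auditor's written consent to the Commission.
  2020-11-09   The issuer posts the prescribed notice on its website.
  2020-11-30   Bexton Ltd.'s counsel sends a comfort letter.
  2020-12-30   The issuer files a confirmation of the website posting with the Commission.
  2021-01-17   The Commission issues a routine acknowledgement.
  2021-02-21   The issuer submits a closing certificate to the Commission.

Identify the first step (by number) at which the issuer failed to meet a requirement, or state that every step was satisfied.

Step 1

Step 1 — counting 89 days from 2020-06-19 (when the transaction closes) gives a deadline of 2020-09-16; done 2020-09-20 — 4 days late.
Later steps need not be reached.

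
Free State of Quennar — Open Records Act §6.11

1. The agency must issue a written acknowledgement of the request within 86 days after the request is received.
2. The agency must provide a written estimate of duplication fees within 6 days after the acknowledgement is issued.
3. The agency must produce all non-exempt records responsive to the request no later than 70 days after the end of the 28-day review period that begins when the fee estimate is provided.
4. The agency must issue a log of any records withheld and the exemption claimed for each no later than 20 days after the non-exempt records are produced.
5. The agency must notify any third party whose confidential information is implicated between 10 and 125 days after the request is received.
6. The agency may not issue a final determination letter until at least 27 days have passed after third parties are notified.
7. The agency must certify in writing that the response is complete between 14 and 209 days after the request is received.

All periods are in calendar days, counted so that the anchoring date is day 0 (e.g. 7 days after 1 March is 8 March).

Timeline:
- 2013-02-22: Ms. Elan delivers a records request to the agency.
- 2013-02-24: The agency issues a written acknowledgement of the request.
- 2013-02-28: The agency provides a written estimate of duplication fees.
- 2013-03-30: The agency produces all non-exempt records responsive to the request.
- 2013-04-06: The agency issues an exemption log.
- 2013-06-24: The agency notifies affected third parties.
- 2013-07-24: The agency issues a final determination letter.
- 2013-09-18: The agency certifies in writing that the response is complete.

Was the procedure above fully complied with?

Yes

Step 1: 86 days after 2013-02-22 (when the request is received) is 2013-05-19; 2013-02-24 is within that limit.
Step 2: 6 days after 2013-02-24 (when the acknowledgement is issued) is 2013-03-02; completed 2013-02-28, before the deadline.
Step 3: 70 days after 2013-03-28 (end of the 28-day review period, which began when the fee estimate is provided on 2013-02-28) is 2013-06-06; 2013-03-30 is within that limit.
Step 4: 20 days after 2013-03-30 (when the non-exempt records are produced) is 2013-04-19; completed 2013-04-06, before the deadline.
Step 5: the window is 10–125 days after 2013-02-22 (when the request is received), so 2013-03-04 through 2013-06-27; 2013-06-24 falls inside that range.
Step 6: the earliest permitted date is 27 days after 2013-06-24 (when third parties are notified), i.e. 2013-07-21; done 2013-07-24 — permitted.
Step 7: the window is 14–209 days after 2013-02-22 (when the request is received), so 2013-03-08 through 2013-09-19; done 2013-09-18, which is between those dates.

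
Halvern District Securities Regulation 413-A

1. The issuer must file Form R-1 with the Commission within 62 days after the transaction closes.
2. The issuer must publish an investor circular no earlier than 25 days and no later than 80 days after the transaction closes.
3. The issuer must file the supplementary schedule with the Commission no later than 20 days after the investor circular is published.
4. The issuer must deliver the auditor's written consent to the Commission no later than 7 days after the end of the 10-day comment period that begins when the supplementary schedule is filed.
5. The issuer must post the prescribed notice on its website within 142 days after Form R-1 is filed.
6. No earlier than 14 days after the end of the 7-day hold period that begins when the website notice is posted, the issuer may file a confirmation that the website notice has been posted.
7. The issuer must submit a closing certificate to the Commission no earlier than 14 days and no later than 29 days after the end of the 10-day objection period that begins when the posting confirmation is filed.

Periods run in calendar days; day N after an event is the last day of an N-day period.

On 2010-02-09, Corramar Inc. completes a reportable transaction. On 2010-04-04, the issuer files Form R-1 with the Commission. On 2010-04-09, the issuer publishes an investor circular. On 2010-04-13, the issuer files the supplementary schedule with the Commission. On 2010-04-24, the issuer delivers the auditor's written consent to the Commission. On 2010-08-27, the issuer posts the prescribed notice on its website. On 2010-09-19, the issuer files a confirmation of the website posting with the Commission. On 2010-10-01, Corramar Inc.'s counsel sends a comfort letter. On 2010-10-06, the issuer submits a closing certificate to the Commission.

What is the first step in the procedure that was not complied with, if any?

Step 1 — counting 62 days from 2010-02-09 (when the transaction closes) gives a deadline of 2010-04-12; 2010-04-04 is within that limit.
Step 2 — 25 and 80 days from 2010-02-09 (when the transaction closes) are 2010-03-06 and 2010-04-30 respectively; done 2010-04-09, which is between those dates.
Step 3 — counting 20 days from 2010-04-09 (when the investor circular is published) gives a deadline of 2010-04-29; done 2010-04-13 — timely.
Step 4 — counting 7 days from 2010-04-23 (end of the 10-day comment period, which began when the supplementary schedule is filed on 2010-04-13) gives a deadline of 2010-04-30; 2010-04-24 is within that limit.
Step 5 — counting 142 days from 2010-04-04 (when Form R-1 is filed) gives a deadline of 2010-08-24; 2010-08-27 misses that deadline by 3 days.
The procedure was therefore not followed at step 5.

Step 5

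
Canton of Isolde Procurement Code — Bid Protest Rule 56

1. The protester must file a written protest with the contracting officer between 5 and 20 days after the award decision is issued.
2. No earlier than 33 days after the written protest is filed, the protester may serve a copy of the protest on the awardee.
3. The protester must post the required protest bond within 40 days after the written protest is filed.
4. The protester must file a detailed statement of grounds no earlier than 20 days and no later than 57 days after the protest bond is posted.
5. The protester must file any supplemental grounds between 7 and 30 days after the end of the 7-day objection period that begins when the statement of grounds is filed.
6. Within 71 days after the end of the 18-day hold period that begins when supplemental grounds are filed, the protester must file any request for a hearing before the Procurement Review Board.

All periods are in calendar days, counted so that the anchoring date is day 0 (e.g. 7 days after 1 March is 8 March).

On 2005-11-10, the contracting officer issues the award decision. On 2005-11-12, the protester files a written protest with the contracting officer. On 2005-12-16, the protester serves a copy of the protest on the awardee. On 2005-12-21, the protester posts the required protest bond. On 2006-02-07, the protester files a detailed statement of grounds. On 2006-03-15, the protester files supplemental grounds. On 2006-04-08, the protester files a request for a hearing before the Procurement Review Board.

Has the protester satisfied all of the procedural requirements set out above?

Step 1: the window is 5–20 days after 2005-11-10 (when the award decision is issued), so 2005-11-15 through 2005-11-30; 2005-11-12 is 3 days too early.

No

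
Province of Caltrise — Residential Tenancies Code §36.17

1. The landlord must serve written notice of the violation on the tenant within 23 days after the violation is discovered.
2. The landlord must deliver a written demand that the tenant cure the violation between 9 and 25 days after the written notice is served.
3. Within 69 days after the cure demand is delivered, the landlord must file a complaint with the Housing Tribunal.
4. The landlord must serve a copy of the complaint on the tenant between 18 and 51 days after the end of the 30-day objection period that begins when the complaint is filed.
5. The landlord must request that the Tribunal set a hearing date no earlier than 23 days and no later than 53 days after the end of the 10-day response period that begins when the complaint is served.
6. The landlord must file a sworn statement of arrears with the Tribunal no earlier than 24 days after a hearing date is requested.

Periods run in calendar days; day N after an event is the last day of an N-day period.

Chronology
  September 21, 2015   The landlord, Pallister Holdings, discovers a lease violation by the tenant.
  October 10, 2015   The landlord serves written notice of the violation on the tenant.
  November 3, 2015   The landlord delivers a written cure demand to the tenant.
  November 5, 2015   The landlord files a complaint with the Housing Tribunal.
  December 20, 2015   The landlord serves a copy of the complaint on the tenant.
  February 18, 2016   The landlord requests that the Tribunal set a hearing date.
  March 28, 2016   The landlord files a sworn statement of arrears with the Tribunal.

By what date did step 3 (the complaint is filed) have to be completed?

January 11, 2016

Step 3 runs from November 3, 2015, when the cure demand is delivered. 69 days after November 3, 2015 is January 11, 2016.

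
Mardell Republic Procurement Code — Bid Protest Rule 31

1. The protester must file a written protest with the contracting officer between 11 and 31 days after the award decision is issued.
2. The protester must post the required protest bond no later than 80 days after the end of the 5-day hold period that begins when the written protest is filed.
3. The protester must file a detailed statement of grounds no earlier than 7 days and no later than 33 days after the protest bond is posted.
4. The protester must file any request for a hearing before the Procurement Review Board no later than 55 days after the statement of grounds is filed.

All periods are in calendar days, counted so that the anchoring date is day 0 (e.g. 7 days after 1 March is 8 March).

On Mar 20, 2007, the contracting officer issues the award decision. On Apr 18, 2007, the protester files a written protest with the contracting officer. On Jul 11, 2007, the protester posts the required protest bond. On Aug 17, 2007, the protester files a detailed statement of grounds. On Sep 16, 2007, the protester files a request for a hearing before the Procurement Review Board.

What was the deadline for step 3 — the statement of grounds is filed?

Step 3 runs from Jul 11, 2007, when the protest bond is posted. The window is 7–33 days after Jul 11, 2007; it closes on Aug 13, 2007.

Aug 13, 2007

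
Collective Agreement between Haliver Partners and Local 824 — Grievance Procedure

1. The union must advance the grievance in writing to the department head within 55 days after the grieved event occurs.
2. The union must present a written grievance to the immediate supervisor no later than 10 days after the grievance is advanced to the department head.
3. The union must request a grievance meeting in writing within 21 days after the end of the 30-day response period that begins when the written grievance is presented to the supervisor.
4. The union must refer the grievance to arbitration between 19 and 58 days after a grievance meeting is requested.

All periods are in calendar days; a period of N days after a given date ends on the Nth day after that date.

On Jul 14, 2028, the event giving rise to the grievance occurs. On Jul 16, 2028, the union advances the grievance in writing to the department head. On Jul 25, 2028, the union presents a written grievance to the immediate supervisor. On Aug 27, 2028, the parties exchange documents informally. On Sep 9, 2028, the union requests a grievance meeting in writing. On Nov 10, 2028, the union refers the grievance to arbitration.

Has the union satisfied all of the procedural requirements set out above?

No

Step 1 — counting 55 days from Jul 14, 2028 (when the grieved event occurs) gives a deadline of Sep 7, 2028; completed Jul 16, 2028, before the deadline.
Step 2 — counting 10 days from Jul 16, 2028 (when the grievance is advanced to the department head) gives a deadline of Jul 26, 2028; done Jul 25, 2028 — timely.
Step 3 — counting 21 days from Aug 24, 2028 (end of the 30-day response period, which began when the written grievance is presented to the supervisor on Jul 25, 2028) gives a deadline of Sep 14, 2028; done Sep 9, 2028 — timely.
Step 4 — 19 and 58 days from Sep 9, 2028 (when a grievance meeting is requested) are Sep 28, 2028 and Nov 6, 2028 respectively; Nov 10, 2028 is 4 days past the end of the window.
Later steps need not be reached.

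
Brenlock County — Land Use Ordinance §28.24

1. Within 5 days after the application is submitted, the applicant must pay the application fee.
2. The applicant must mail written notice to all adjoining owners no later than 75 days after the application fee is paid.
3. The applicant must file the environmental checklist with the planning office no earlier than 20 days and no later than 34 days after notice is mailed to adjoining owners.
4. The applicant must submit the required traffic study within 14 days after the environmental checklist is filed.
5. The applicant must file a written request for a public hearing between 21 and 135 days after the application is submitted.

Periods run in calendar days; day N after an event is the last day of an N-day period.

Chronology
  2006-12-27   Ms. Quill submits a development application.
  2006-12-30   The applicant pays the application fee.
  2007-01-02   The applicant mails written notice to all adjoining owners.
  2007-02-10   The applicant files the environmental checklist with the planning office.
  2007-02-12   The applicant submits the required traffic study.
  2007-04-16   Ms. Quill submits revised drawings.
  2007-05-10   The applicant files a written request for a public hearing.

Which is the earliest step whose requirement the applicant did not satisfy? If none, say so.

Step 1 — counting 5 days from 2006-12-27 (when the application is submitted) gives a deadline of 2007-01-01; done 2006-12-30 — timely.
Step 2 — counting 75 days from 2006-12-30 (when the application fee is paid) gives a deadline of 2007-03-15; 2007-01-02 is within that limit.
Step 3 — 20 and 34 days from 2007-01-02 (when notice is mailed to adjoining owners) are 2007-01-22 and 2007-02-05 respectively; done 2007-02-10 — 5 days after the window closed.

Step 3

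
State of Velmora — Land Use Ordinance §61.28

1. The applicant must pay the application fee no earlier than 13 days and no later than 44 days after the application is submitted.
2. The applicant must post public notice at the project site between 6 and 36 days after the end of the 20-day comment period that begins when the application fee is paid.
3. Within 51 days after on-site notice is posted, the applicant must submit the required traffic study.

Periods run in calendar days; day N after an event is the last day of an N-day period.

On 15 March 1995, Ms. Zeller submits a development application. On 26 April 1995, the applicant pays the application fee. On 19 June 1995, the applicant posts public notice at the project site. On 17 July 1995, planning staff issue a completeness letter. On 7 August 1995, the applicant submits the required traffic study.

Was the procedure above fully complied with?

Step 1: the window is 13–44 days after 15 March 1995 (when the application is submitted), so 28 March 1995 through 28 April 1995; done 26 April 1995, which is between those dates.
Step 2: the window is 6–36 days after 16 May 1995 (end of the 20-day comment period, which began when the application fee is paid on 26 April 1995), so 22 May 1995 through 21 June 1995; done 19 June 1995, which is between those dates.
Step 3: 51 days after 19 June 1995 (when on-site notice is posted) is 9 August 1995; completed 7 August 1995, before the deadline.

Yes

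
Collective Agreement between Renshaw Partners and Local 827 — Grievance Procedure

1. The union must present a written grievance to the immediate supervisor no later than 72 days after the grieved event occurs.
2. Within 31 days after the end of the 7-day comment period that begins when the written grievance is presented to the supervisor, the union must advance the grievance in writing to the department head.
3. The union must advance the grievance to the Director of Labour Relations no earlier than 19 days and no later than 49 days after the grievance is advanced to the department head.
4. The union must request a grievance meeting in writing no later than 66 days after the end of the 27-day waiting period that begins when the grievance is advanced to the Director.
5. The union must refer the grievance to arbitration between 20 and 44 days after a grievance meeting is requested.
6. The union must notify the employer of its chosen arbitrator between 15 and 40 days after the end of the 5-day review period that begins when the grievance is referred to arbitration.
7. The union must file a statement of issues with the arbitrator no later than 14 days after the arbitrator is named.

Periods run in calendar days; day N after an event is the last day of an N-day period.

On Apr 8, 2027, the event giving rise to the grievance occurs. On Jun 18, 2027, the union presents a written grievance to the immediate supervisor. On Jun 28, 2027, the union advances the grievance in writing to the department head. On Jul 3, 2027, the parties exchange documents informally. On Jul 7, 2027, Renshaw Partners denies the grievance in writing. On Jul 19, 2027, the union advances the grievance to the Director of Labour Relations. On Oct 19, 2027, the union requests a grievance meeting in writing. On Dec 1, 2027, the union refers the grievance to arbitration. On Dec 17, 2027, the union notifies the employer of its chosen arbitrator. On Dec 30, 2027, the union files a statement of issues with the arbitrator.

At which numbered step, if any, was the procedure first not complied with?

Step 6

Step 1 — counting 72 days from Apr 8, 2027 (when the grieved event occurs) gives a deadline of Jun 19, 2027; completed Jun 18, 2027, before the deadline.
Step 2 — counting 31 days from Jun 25, 2027 (end of the 7-day comment period, which began when the written grievance is presented to the supervisor on Jun 18, 2027) gives a deadline of Jul 26, 2027; done Jun 28, 2027 — timely.
Step 3 — 19 and 49 days from Jun 28, 2027 (when the grievance is advanced to the department head) are Jul 17, 2027 and Aug 16, 2027 respectively; done Jul 19, 2027, which is between those dates.
Step 4 — counting 66 days from Aug 15, 2027 (end of the 27-day waiting period, which began when the grievance is advanced to the Director on Jul 19, 2027) gives a deadline of Oct 20, 2027; Oct 19, 2027 is within that limit.
Step 5 — 20 and 44 days from Oct 19, 2027 (when a grievance meeting is requested) are Nov 8, 2027 and Dec 2, 2027 respectively; done Dec 1, 2027 — within the window.
Step 6 — 15 and 40 days from Dec 6, 2027 (end of the 5-day review period, which began when the grievance is referred to arbitration on Dec 1, 2027) are Dec 21, 2027 and Jan 15, 2028 respectively; done Dec 17, 2027 — 4 days before the window opened.
No need to go further; step 6 was not satisfied.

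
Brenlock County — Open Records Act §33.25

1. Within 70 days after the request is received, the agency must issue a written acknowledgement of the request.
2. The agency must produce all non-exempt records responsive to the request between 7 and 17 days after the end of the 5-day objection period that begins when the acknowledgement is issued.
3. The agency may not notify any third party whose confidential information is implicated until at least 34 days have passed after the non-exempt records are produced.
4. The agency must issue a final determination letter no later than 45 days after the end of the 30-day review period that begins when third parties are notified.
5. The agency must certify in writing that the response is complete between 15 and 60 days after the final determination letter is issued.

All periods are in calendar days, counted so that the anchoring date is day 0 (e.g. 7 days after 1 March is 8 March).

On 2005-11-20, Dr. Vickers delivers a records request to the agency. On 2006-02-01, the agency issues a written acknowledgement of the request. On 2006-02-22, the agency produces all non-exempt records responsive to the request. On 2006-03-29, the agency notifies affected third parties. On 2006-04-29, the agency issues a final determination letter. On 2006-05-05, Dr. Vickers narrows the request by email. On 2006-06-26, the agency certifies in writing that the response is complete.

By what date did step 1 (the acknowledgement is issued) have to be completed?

2006-01-29

Step 1 runs from 2005-11-20, when the request is received. 70 days after 2005-11-20 is 2006-01-29.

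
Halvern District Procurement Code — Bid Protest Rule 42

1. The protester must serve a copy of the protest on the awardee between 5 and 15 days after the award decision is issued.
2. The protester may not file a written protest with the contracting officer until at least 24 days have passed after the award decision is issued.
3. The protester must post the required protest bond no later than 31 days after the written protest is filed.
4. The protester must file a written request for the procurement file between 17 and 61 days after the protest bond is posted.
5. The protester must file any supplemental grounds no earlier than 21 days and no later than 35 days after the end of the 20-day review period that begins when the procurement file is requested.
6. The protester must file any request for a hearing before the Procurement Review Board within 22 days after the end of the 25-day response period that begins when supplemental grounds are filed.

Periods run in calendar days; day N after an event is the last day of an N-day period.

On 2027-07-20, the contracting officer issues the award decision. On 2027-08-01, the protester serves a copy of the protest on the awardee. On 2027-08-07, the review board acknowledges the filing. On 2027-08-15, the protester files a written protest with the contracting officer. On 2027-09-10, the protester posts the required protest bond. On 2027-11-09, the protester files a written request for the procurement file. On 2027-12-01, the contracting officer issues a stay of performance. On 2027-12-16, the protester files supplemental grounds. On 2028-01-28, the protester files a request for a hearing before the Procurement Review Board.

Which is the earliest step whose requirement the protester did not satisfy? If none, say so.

Step 5

(1) the permitted window runs from 2027-07-20 + 5 = 2027-07-25 to 2027-07-20 + 15 = 2027-08-04; done 2027-08-01 — within the window.
(2) permitted from 2027-07-20 + 24 days = 2027-08-13 onward; done 2027-08-15 — permitted.
(3) due by 2027-08-15 + 31 days = 2027-09-15; done 2027-09-10 — timely.
(4) the permitted window runs from 2027-09-10 + 17 = 2027-09-27 to 2027-09-10 + 61 = 2027-11-10; done 2027-11-09 — within the window.
(5) the permitted window runs from 2027-11-29 + 21 = 2027-12-20 to 2027-11-29 + 35 = 2028-01-03; done 2027-12-16 — 4 days before the window opened.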